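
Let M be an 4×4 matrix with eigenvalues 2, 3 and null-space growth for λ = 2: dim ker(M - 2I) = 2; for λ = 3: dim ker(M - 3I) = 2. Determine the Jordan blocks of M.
λ = 2: successive nullity increments [2] count blocks of size ≥ k; block sizes are [1, 1].
λ = 3: successive nullity increments [2] count blocks of size ≥ k; block sizes are [1, 1].

Jordan blocks: (2, 1), (2, 1), (3, 1), (3, 1)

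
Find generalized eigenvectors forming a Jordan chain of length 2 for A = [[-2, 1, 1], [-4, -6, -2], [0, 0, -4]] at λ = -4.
v_1 = [[1, -1, 0]]^T, v_2 = [[1, -2, 0]]^T

We seek v_1 ∈ ker((A + 4I)^2) \ ker(A + 4I), then set v_{i+1} = (A + 4I) v_i.

One such chain is v_1 = [[1, -1, 0]]^T, v_2 = [[1, -2, 0]]^T. Check: (A + 4I) v_2 = [[0, 0, 0]]^T = 0.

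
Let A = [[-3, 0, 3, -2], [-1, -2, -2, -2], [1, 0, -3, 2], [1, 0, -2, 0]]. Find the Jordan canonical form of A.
The characteristic polynomial is det(xI - A) = (x + 2)^4, so the eigenvalues are -2 (algebraic multiplicity 4).

For λ = -2: rank(A + 2I) = 2, rank((A + 2I)^2) = 1, rank((A + 2I)^3) = 0. The eigenspace has dimension 4 - 2 = 2, so there are 2 Jordan blocks; the rank sequence gives block sizes [3, 1].

Assembling the blocks gives the Jordan form J above.

J = [[-2, 1, 0, 0], [0, -2, 1, 0], [0, 0, -2, 0], [0, 0, 0, -2]]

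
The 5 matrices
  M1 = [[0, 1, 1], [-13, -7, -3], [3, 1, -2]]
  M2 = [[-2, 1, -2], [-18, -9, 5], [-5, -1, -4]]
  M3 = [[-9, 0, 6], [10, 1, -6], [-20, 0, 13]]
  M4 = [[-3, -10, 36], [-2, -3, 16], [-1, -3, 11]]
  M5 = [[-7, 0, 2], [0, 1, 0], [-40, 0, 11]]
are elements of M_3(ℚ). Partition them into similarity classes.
4 classes: {M1}, {M2}, {M3, M5}, {M4}

Characteristic polynomials: χ_{M1} = (x + 3)^3, χ_{M2} = (x + 5)^3, χ_{M3} = (x - 3)(x - 1)^2, χ_{M4} = (x - 3)(x - 1)^2, χ_{M5} = (x - 3)(x - 1)^2.

{M1}: invariant factors (x + 3)^3.

{M2}: invariant factors (x + 5)^3.

{M3, M5}: invariant factors x - 1, (x - 3)(x - 1).

{M4}: invariant factors (x - 3)(x - 1)^2.

Matrices are similar if and only if their invariant-factor lists agree; the partition into similarity classes is {M1}, {M2}, {M3, M5}, {M4}.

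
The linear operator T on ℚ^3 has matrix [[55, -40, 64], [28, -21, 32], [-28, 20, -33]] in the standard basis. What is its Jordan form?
The characteristic polynomial is det(xI - A) = (x - 3)(x + 1)^2, so the eigenvalues are -1 (algebraic multiplicity 2), 3 (algebraic multiplicity 1).

For λ = -1: rank(A + I) = 1. The eigenspace has dimension 3 - 1 = 2, so there are 2 Jordan blocks; the rank sequence gives block sizes [1, 1].

For λ = 3: algebraic multiplicity 1 gives one 1×1 block.

Assembling the blocks gives the Jordan form J above.

J = [[-1, 0, 0], [0, -1, 0], [0, 0, 3]]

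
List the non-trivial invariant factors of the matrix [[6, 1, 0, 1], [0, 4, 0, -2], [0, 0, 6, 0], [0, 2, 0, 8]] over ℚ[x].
x - 6, x - 6, (x - 6)^2

The Jordan structure of A has elementary divisors (x - 6)^2, (x - 6), (x - 6). Arranging the block sizes at each eigenvalue in decreasing order and taking row products gives the invariant factors.

Invariant factors (smallest first, each dividing the next): x - 6, x - 6, (x - 6)^2.

Check: the last factor (x - 6)^2 is the minimal polynomial, and the product (x - 6)^4 is the characteristic polynomial.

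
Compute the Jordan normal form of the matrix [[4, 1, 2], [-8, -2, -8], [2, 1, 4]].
The characteristic polynomial is det(xI - A) = (x - 2)^3, so the eigenvalues are 2 (algebraic multiplicity 3).

For λ = 2: rank(A - 2I) = 1, rank((A - 2I)^2) = 0. The eigenspace has dimension 3 - 1 = 2, so there are 2 Jordan blocks; the rank sequence gives block sizes [2, 1].

Assembling the blocks gives the Jordan form J above.

J = [[2, 1, 0], [0, 2, 0], [0, 0, 2]]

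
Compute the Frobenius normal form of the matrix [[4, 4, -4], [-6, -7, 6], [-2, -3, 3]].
R = [[0, 0, -4], [1, 0, 3], [0, 1, 0]]

The invariant factors of A (the non-unit diagonal entries of the Smith normal form of xI - A over ℚ[x]) are x^3 - 3x + 4, each dividing the next. The characteristic polynomial is their product, x^3 - 3x + 4.

The rational canonical form is the block-diagonal matrix of companion matrices C(f_i):
R = [[0, 0, -4], [1, 0, 3], [0, 1, 0]].

Note the characteristic polynomial does not split into linear factors over ℚ, so A has no Jordan form over ℚ; the rational canonical form exists over any field.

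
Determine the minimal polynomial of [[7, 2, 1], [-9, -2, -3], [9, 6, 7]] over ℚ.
m_A(x) = (x - 4)^2

The characteristic polynomial factors as (x - 4)^3. The minimal polynomial is ∏(x - λ)^{k_λ} where k_λ is the size of the largest Jordan block at λ.

For λ = 4: rank(A - 4I) = 1, and the largest Jordan block has size 2 (the smallest k with rank((A - 4I)^k) = rank((A - 4I)^(k+1))).

So m_A(x) = (x - 4)^2.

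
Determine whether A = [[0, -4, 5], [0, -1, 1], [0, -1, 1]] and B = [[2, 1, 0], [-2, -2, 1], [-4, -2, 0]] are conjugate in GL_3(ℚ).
Two matrices over a field are similar if and only if they have the same invariant factors.

Both A and B have characteristic polynomial x^3 and minimal polynomial x^3. Computing further, both have invariant factors x^3. Hence A and B are similar.

Yes.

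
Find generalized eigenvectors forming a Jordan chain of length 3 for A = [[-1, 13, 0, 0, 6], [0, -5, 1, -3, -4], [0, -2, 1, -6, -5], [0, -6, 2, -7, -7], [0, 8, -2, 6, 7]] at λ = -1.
v_1 = [[2, 0, 1, 0, 0]]^T, v_2 = [[0, 1, 2, 2, -2]]^T, v_3 = [[1, 0, 0, 0, 0]]^T

We seek v_1 ∈ ker((A + I)^3) \ ker((A + I)^2), then set v_{i+1} = (A + I) v_i.

One such chain is v_1 = [[2, 0, 1, 0, 0]]^T, v_2 = [[0, 1, 2, 2, -2]]^T, v_3 = [[1, 0, 0, 0, 0]]^T. Check: (A + I) v_3 = [[0, 0, 0, 0, 0]]^T = 0.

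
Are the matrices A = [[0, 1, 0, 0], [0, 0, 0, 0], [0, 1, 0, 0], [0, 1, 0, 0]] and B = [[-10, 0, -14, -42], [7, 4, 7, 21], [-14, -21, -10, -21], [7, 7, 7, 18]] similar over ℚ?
No.

trace(A) = 0 but trace(B) = 2. The trace is a similarity invariant, so A and B are not similar.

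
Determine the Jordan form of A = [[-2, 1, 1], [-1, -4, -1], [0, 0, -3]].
The characteristic polynomial is det(xI - A) = (x + 3)^3, so the eigenvalues are -3 (algebraic multiplicity 3).

For λ = -3: rank(A + 3I) = 1, rank((A + 3I)^2) = 0. The eigenspace has dimension 3 - 1 = 2, so there are 2 Jordan blocks; the rank sequence gives block sizes [2, 1].

Assembling the blocks gives the Jordan form J above.

J = [[-3, 1, 0], [0, -3, 0], [0, 0, -3]]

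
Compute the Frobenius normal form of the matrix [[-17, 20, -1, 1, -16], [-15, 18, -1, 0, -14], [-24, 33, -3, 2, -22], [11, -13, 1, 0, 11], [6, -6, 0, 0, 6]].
R = [[0, 0, 0, 0, 6], [1, 0, 0, 0, -13], [0, 1, 0, 0, -4], [0, 0, 1, 0, 13], [0, 0, 0, 1, 4]]

The invariant factors of A (the non-unit diagonal entries of the Smith normal form of xI - A over ℚ[x]) are (x - 6)(x^2 + x - 1)^2, each dividing the next. The characteristic polynomial is their product, (x - 6)(x^2 + x - 1)^2.

The rational canonical form is the block-diagonal matrix of companion matrices C(f_i):
R = [[0, 0, 0, 0, 6], [1, 0, 0, 0, -13], [0, 1, 0, 0, -4], [0, 0, 1, 0, 13], [0, 0, 0, 1, 4]].

Note the characteristic polynomial does not split into linear factors over ℚ, so A has no Jordan form over ℚ; the rational canonical form exists over any field.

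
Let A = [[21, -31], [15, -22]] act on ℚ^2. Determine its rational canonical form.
R = [[0, -3], [1, -1]]

The invariant factors of A (the non-unit diagonal entries of the Smith normal form of xI - A over ℚ[x]) are x^2 + x + 3, each dividing the next. The characteristic polynomial is their product, x^2 + x + 3.

The rational canonical form is the block-diagonal matrix of companion matrices C(f_i):
R = [[0, -3], [1, -1]].

Note the characteristic polynomial does not split into linear factors over ℚ, so A has no Jordan form over ℚ; the rational canonical form exists over any field.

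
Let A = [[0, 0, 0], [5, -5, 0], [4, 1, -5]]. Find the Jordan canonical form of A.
The characteristic polynomial is det(xI - A) = x(x + 5)^2, so the eigenvalues are -5 (algebraic multiplicity 2), 0 (algebraic multiplicity 1).

For λ = -5: rank(A + 5I) = 2, rank((A + 5I)^2) = 1. The eigenspace has dimension 3 - 2 = 1, so there is 1 Jordan block; the rank sequence gives block sizes [2].

For λ = 0: algebraic multiplicity 1 gives one 1×1 block.

Assembling the blocks gives the Jordan form J above.

J = [[-5, 1, 0], [0, -5, 0], [0, 0, 0]]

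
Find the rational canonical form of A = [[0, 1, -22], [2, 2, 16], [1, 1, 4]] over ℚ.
R = [[0, 0, 8], [1, 0, -12], [0, 1, 6]]

The invariant factors of A (the non-unit diagonal entries of the Smith normal form of xI - A over ℚ[x]) are (x - 2)^3, each dividing the next. The characteristic polynomial is their product, (x - 2)^3.

The rational canonical form is the block-diagonal matrix of companion matrices C(f_i):
R = [[0, 0, 8], [1, 0, -12], [0, 1, 6]].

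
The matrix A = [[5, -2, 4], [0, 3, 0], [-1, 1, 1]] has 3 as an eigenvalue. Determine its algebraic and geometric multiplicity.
algebraic multiplicity 3, geometric multiplicity 2

The characteristic polynomial is (x - 3)^3, so the factor x - 3 appears with exponent 3: the algebraic multiplicity is 3.

rank(A - 3I) = 1, so the eigenspace has dimension 3 - 1 = 2: the geometric multiplicity is 2.

Since 2 < 3, A is not diagonalizable.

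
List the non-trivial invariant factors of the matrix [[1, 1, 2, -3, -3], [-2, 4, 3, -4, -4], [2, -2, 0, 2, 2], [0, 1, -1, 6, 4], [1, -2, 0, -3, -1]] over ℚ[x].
The Jordan structure of A has elementary divisors (x - 2)^3, (x - 2)^2. Arranging the block sizes at each eigenvalue in decreasing order and taking row products gives the invariant factors.

Invariant factors (smallest first, each dividing the next): (x - 2)^2, (x - 2)^3.

Check: the last factor (x - 2)^3 is the minimal polynomial, and the product (x - 2)^5 is the characteristic polynomial.

(x - 2)^2, (x - 2)^3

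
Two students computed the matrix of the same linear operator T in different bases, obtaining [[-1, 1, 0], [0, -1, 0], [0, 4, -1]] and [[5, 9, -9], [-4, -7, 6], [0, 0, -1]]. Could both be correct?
Two matrices over a field are similar if and only if they have the same invariant factors.

Both A and B have characteristic polynomial (x + 1)^3 and minimal polynomial (x + 1)^2. Computing further, both have invariant factors x + 1, (x + 1)^2. Hence A and B are similar.

Yes.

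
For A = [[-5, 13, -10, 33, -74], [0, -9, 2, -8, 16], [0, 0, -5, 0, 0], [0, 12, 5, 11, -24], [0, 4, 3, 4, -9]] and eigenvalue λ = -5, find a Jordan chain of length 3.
v_1 = [[2, -2, 1, 1, 0]]^T, v_2 = [[-3, 2, 0, -3, -1]]^T, v_3 = [[1, 0, 0, 0, 0]]^T

We seek v_1 ∈ ker((A + 5I)^3) \ ker((A + 5I)^2), then set v_{i+1} = (A + 5I) v_i.

One such chain is v_1 = [[2, -2, 1, 1, 0]]^T, v_2 = [[-3, 2, 0, -3, -1]]^T, v_3 = [[1, 0, 0, 0, 0]]^T. Check: (A + 5I) v_3 = [[0, 0, 0, 0, 0]]^T = 0.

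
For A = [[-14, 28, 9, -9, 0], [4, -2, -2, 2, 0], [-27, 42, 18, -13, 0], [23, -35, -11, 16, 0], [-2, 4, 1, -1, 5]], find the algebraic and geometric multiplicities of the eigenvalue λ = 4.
algebraic multiplicity 2, geometric multiplicity 1

The characteristic polynomial is (x - 5)^3(x - 4)^2, so the factor x - 4 appears with exponent 2: the algebraic multiplicity is 2.

rank(A - 4I) = 4, so the eigenspace has dimension 5 - 4 = 1: the geometric multiplicity is 1.

Since 1 < 2, A is not diagonalizable.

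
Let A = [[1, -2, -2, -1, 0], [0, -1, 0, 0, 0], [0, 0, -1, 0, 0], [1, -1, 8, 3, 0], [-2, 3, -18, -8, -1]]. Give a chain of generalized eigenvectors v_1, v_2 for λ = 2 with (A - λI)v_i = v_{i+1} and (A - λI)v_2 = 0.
v_1 = [[1, 0, 0, 0, 0]]^T, v_2 = [[-1, 0, 0, 1, -2]]^T

We seek v_1 ∈ ker((A - 2I)^2) \ ker(A - 2I), then set v_{i+1} = (A - 2I) v_i.

One such chain is v_1 = [[1, 0, 0, 0, 0]]^T, v_2 = [[-1, 0, 0, 1, -2]]^T. Check: (A - 2I) v_2 = [[0, 0, 0, 0, 0]]^T = 0.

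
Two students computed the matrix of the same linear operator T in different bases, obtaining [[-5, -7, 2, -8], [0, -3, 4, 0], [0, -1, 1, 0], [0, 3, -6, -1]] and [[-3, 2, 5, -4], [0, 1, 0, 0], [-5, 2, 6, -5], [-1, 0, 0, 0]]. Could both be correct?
No.

trace(A) = -8 but trace(B) = 4. The trace is a similarity invariant, so A and B are not similar.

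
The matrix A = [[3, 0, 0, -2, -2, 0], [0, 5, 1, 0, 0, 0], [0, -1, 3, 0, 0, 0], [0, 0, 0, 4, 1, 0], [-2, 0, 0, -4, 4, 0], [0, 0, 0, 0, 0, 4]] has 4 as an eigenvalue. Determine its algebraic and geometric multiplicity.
The characteristic polynomial is (x - 4)^5(x - 3), so the factor x - 4 appears with exponent 5: the algebraic multiplicity is 5.

rank(A - 4I) = 3, so the eigenspace has dimension 6 - 3 = 3: the geometric multiplicity is 3.

Since 3 < 5, A is not diagonalizable.

algebraic multiplicity 5, geometric multiplicity 3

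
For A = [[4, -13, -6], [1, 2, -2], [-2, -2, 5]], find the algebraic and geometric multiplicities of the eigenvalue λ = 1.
algebraic multiplicity 1, geometric multiplicity 1

The characteristic polynomial is (x - 5)^2(x - 1), so the factor x - 1 appears with exponent 1: the algebraic multiplicity is 1.

rank(A - I) = 2, so the eigenspace has dimension 3 - 2 = 1: the geometric multiplicity is 1.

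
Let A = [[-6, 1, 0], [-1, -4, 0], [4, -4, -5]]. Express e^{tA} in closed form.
e^{tA} = [[(1 - t)*e^{-5*t}, t*e^{-5*t}, 0], [-t*e^{-5*t}, (t + 1)*e^{-5*t}, 0], [4*t*e^{-5*t}, -4*t*e^{-5*t}, e^{-5*t}]]

A has Jordan form J = [[-5, 1, 0], [0, -5, 0], [0, 0, -5]] with A = PJP^{-1}, so e^{tA} = P e^{tJ} P^{-1}.

For a Jordan block J_k(λ), e^{tJ_k(λ)} = e^{λt} · (I + tN + t^2 N^2/2! + ... + t^{k-1} N^{k-1}/(k-1)!) where N is the nilpotent superdiagonal part.

Assembling the blocks and conjugating back gives the entries of e^{tA} as shown above.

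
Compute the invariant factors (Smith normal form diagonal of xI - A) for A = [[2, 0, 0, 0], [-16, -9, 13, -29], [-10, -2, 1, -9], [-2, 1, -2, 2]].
(x - 2)(x + 2)^3

The Jordan structure of A has elementary divisors (x + 2)^3, (x - 2). Arranging the block sizes at each eigenvalue in decreasing order and taking row products gives the invariant factors.

Invariant factors (smallest first, each dividing the next): (x - 2)(x + 2)^3.

Check: the last factor (x - 2)(x + 2)^3 is the minimal polynomial, and the product (x - 2)(x + 2)^3 is the characteristic polynomial.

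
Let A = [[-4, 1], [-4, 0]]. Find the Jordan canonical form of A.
J = [[-2, 1], [0, -2]]

The characteristic polynomial is det(xI - A) = (x + 2)^2, so the eigenvalues are -2 (algebraic multiplicity 2).

For λ = -2: rank(A + 2I) = 1, rank((A + 2I)^2) = 0. The eigenspace has dimension 2 - 1 = 1, so there is 1 Jordan block; the rank sequence gives block sizes [2].

Assembling the blocks gives the Jordan form J above.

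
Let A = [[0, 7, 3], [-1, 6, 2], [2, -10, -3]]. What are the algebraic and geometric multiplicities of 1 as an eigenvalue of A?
algebraic multiplicity 3, geometric multiplicity 1

The characteristic polynomial is (x - 1)^3, so the factor x - 1 appears with exponent 3: the algebraic multiplicity is 3.

rank(A - I) = 2, so the eigenspace has dimension 3 - 2 = 1: the geometric multiplicity is 1.

Since 1 < 3, A is not diagonalizable.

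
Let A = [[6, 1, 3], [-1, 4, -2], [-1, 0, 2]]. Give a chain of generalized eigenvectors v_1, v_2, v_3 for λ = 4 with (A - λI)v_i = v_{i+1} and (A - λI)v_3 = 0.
We seek v_1 ∈ ker((A - 4I)^3) \ ker((A - 4I)^2), then set v_{i+1} = (A - 4I) v_i.

One such chain is v_1 = [[0, 1, 0]]^T, v_2 = [[1, 0, 0]]^T, v_3 = [[2, -1, -1]]^T. Check: (A - 4I) v_3 = [[0, 0, 0]]^T = 0.

v_1 = [[0, 1, 0]]^T, v_2 = [[1, 0, 0]]^T, v_3 = [[2, -1, -1]]^T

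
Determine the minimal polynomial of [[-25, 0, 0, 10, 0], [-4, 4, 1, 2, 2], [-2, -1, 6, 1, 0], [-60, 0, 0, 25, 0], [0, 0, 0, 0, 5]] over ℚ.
m_A(x) = (x - 5)^3(x + 5)

The characteristic polynomial factors as (x - 5)^4(x + 5). The minimal polynomial is ∏(x - λ)^{k_λ} where k_λ is the size of the largest Jordan block at λ.

For λ = -5: rank(A + 5I) = 4, and the largest Jordan block has size 1 (the smallest k with rank((A + 5I)^k) = rank((A + 5I)^(k+1))).
For λ = 5: rank(A - 5I) = 3, and the largest Jordan block has size 3 (the smallest k with rank((A - 5I)^k) = rank((A - 5I)^(k+1))).

So m_A(x) = (x - 5)^3(x + 5).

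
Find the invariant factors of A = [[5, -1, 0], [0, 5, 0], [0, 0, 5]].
The Jordan structure of A has elementary divisors (x - 5)^2, (x - 5). Arranging the block sizes at each eigenvalue in decreasing order and taking row products gives the invariant factors.

Invariant factors (smallest first, each dividing the next): x - 5, (x - 5)^2.

Check: the last factor (x - 5)^2 is the minimal polynomial, and the product (x - 5)^3 is the characteristic polynomial.

x - 5, (x - 5)^2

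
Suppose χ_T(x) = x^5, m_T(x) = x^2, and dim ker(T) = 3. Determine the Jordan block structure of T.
λ = 0: algebraic multiplicity 5 (exponent in χ_T), largest block size 2 (exponent in m_T), 3 blocks (geometric multiplicity). These force block sizes [2, 2, 1].

Jordan blocks: (0, 2), (0, 2), (0, 1)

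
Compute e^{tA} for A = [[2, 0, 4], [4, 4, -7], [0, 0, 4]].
e^{tA} = [[e^{2*t}, 0, 2*(e^{2*t} - 1)*e^{2*t}], [2*(e^{2*t} - 1)*e^{2*t}, e^{4*t}, (t*e^{2*t} - 4*e^{2*t} + 4)*e^{2*t}], [0, 0, e^{4*t}]]

A has Jordan form J = [[2, 0, 0], [0, 4, 1], [0, 0, 4]] with A = PJP^{-1}, so e^{tA} = P e^{tJ} P^{-1}.

For a Jordan block J_k(λ), e^{tJ_k(λ)} = e^{λt} · (I + tN + t^2 N^2/2! + ... + t^{k-1} N^{k-1}/(k-1)!) where N is the nilpotent superdiagonal part.

Assembling the blocks and conjugating back gives the entries of e^{tA} as shown above.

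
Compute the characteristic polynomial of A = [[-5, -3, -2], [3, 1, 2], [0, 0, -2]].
xI - A = [[x + 5, 3, 2], [-3, x - 1, -2], [0, 0, x + 2]].

Expanding det(xI - A) along the first row:
det(xI - A) = + (x + 5)·det([[x - 1, -2], [0, x + 2]]) - (3)·det([[-3, -2], [0, x + 2]]) + (2)·det([[-3, x - 1], [0, 0]]).

Evaluating gives χ_A(x) = x^3 + 6x^2 + 12x + 8 = (x + 2)^3.

χ_A(x) = (x + 2)^3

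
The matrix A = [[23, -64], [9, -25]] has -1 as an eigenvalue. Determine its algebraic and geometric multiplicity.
The characteristic polynomial is (x + 1)^2, so the factor x + 1 appears with exponent 2: the algebraic multiplicity is 2.

rank(A + I) = 1, so the eigenspace has dimension 2 - 1 = 1: the geometric multiplicity is 1.

Since 1 < 2, A is not diagonalizable.

algebraic multiplicity 2, geometric multiplicity 1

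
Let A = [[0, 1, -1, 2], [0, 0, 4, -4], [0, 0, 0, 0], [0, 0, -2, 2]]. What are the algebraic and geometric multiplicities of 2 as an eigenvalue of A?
The characteristic polynomial is x^3(x - 2), so the factor x - 2 appears with exponent 1: the algebraic multiplicity is 1.

rank(A - 2I) = 3, so the eigenspace has dimension 4 - 3 = 1: the geometric multiplicity is 1.

algebraic multiplicity 1, geometric multiplicity 1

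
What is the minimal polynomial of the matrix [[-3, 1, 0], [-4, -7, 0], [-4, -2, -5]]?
m_A(x) = (x + 5)^2

The characteristic polynomial factors as (x + 5)^3. The minimal polynomial is ∏(x - λ)^{k_λ} where k_λ is the size of the largest Jordan block at λ.

For λ = -5: rank(A + 5I) = 1, and the largest Jordan block has size 2 (the smallest k with rank((A + 5I)^k) = rank((A + 5I)^(k+1))).

So m_A(x) = (x + 5)^2.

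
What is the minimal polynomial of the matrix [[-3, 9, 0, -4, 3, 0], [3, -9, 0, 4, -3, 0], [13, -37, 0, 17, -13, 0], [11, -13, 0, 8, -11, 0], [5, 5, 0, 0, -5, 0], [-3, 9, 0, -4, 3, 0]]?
The characteristic polynomial factors as x^4(x + 4)(x + 5). The minimal polynomial is ∏(x - λ)^{k_λ} where k_λ is the size of the largest Jordan block at λ.

For λ = -5: rank(A + 5I) = 5, and the largest Jordan block has size 1 (the smallest k with rank((A + 5I)^k) = rank((A + 5I)^(k+1))).
For λ = -4: rank(A + 4I) = 5, and the largest Jordan block has size 1 (the smallest k with rank((A + 4I)^k) = rank((A + 4I)^(k+1))).
For λ = 0: rank(A) = 3, and the largest Jordan block has size 2 (the smallest k with rank(A^k) = rank(A^(k+1))).

So m_A(x) = x^2(x + 4)(x + 5).

m_A(x) = x^2(x + 4)(x + 5)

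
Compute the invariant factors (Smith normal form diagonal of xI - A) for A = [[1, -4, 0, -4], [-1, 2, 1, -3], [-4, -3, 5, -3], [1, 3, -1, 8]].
(x - 5)^3(x - 1)

The Jordan structure of A has elementary divisors (x - 1), (x - 5)^3. Arranging the block sizes at each eigenvalue in decreasing order and taking row products gives the invariant factors.

Invariant factors (smallest first, each dividing the next): (x - 5)^3(x - 1).

Check: the last factor (x - 5)^3(x - 1) is the minimal polynomial, and the product (x - 5)^3(x - 1) is the characteristic polynomial.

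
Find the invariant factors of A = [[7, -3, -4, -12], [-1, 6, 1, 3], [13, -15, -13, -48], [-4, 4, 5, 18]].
(x - 6)^2(x - 3)^2

The Jordan structure of A has elementary divisors (x - 3)^2, (x - 6)^2. Arranging the block sizes at each eigenvalue in decreasing order and taking row products gives the invariant factors.

Invariant factors (smallest first, each dividing the next): (x - 6)^2(x - 3)^2.

Check: the last factor (x - 6)^2(x - 3)^2 is the minimal polynomial, and the product (x - 6)^2(x - 3)^2 is the characteristic polynomial.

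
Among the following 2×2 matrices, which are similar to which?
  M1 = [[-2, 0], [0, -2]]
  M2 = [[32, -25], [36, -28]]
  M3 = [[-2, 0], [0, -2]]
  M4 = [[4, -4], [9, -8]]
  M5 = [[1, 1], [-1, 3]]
Characteristic polynomials: χ_{M1} = (x + 2)^2, χ_{M2} = (x - 2)^2, χ_{M3} = (x + 2)^2, χ_{M4} = (x + 2)^2, χ_{M5} = (x - 2)^2.

{M1, M3}: invariant factors x + 2, x + 2.

{M2, M5}: invariant factors (x - 2)^2.

{M4}: invariant factors (x + 2)^2.

Matrices are similar if and only if their invariant-factor lists agree; the partition into similarity classes is {M1, M3}, {M2, M5}, {M4}.

3 classes: {M1, M3}, {M2, M5}, {M4}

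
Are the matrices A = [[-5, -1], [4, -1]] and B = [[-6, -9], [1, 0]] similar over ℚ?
Yes.

Two matrices over a field are similar if and only if they have the same invariant factors.

Both A and B have characteristic polynomial (x + 3)^2 and minimal polynomial (x + 3)^2. Computing further, both have invariant factors (x + 3)^2. Hence A and B are similar.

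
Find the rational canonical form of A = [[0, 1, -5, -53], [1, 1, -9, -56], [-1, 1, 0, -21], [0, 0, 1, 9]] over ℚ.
R = [[0, 0, 0, -20], [1, 0, 0, 44], [0, 1, 0, -33], [0, 0, 1, 10]]

The invariant factors of A (the non-unit diagonal entries of the Smith normal form of xI - A over ℚ[x]) are (x - 5)(x - 2)^2(x - 1), each dividing the next. The characteristic polynomial is their product, (x - 5)(x - 2)^2(x - 1).

The rational canonical form is the block-diagonal matrix of companion matrices C(f_i):
R = [[0, 0, 0, -20], [1, 0, 0, 44], [0, 1, 0, -33], [0, 0, 1, 10]].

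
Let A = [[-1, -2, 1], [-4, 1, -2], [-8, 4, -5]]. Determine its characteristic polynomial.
xI - A = [[x + 1, 2, -1], [4, x - 1, 2], [8, -4, x + 5]].

Expanding det(xI - A) along the first row:
det(xI - A) = + (x + 1)·det([[x - 1, 2], [-4, x + 5]]) - (2)·det([[4, 2], [8, x + 5]]) + (-1)·det([[4, x - 1], [8, -4]]).

Evaluating gives χ_A(x) = x^3 + 5x^2 + 7x + 3 = (x + 1)^2(x + 3).

χ_A(x) = (x + 1)^2(x + 3)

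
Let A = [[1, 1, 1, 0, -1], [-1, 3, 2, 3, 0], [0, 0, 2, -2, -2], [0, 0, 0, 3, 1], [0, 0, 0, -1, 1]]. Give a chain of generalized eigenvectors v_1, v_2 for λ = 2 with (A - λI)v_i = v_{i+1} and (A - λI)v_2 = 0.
v_1 = [[1, -1, 0, 0, 1]]^T, v_2 = [[-3, -2, -2, 1, -1]]^T

We seek v_1 ∈ ker((A - 2I)^2) \ ker(A - 2I), then set v_{i+1} = (A - 2I) v_i.

One such chain is v_1 = [[1, -1, 0, 0, 1]]^T, v_2 = [[-3, -2, -2, 1, -1]]^T. Check: (A - 2I) v_2 = [[0, 0, 0, 0, 0]]^T = 0.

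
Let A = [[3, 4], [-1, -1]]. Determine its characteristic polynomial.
χ_A(x) = (x - 1)^2

xI - A = [[x - 3, -4], [1, x + 1]].

Expanding det(xI - A) along the first row:
det(xI - A) = + (x - 3)·det([[x + 1]]) - (-4)·det([[1]]).

Evaluating gives χ_A(x) = x^2 - 2x + 1 = (x - 1)^2.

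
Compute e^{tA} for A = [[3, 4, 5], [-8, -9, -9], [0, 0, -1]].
A has Jordan form J = [[-5, 0, 0], [0, -1, 1], [0, 0, -1]] with A = PJP^{-1}, so e^{tA} = P e^{tJ} P^{-1}.

For a Jordan block J_k(λ), e^{tJ_k(λ)} = e^{λt} · (I + tN + t^2 N^2/2! + ... + t^{k-1} N^{k-1}/(k-1)!) where N is the nilpotent superdiagonal part.

Assembling the blocks and conjugating back gives the entries of e^{tA} as shown above.

e^{tA} = [[2*e^{-t} - e^{-5*t}, (e^{4*t} - 1)*e^{-5*t}, ((t + 1)*e^{4*t} - 1)*e^{-5*t}], [-2*e^{-t} + 2*e^{-5*t}, (2 - e^{4*t})*e^{-5*t}, (-(t + 2)*e^{4*t} + 2)*e^{-5*t}], [0, 0, e^{-t}]]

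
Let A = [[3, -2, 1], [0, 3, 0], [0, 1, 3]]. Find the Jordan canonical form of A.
J = [[3, 1, 0], [0, 3, 1], [0, 0, 3]]

The characteristic polynomial is det(xI - A) = (x - 3)^3, so the eigenvalues are 3 (algebraic multiplicity 3).

For λ = 3: rank(A - 3I) = 2, rank((A - 3I)^2) = 1, rank((A - 3I)^3) = 0. The eigenspace has dimension 3 - 2 = 1, so there is 1 Jordan block; the rank sequence gives block sizes [3].

Assembling the blocks gives the Jordan form J above.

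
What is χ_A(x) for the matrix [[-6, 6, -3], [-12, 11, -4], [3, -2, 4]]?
xI - A = [[x + 6, -6, 3], [12, x - 11, 4], [-3, 2, x - 4]].

Expanding det(xI - A) along the first row:
det(xI - A) = + (x + 6)·det([[x - 11, 4], [2, x - 4]]) - (-6)·det([[12, 4], [-3, x - 4]]) + (3)·det([[12, x - 11], [-3, 2]]).

Evaluating gives χ_A(x) = x^3 - 9x^2 + 27x - 27 = (x - 3)^3.

χ_A(x) = (x - 3)^3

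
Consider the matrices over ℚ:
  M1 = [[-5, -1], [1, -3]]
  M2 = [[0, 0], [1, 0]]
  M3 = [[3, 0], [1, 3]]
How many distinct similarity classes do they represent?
3 classes: {M1}, {M2}, {M3}

Characteristic polynomials: χ_{M1} = (x + 4)^2, χ_{M2} = x^2, χ_{M3} = (x - 3)^2.

{M1}: invariant factors (x + 4)^2.

{M2}: invariant factors x^2.

{M3}: invariant factors (x - 3)^2.

Matrices are similar if and only if their invariant-factor lists agree; the partition into similarity classes is {M1}, {M2}, {M3}.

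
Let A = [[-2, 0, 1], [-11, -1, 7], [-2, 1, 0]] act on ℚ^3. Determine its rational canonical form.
R = [[0, 0, 1], [1, 0, 3], [0, 1, -3]]

The invariant factors of A (the non-unit diagonal entries of the Smith normal form of xI - A over ℚ[x]) are (x - 1)(x^2 + 4x + 1), each dividing the next. The characteristic polynomial is their product, (x - 1)(x^2 + 4x + 1).

The rational canonical form is the block-diagonal matrix of companion matrices C(f_i):
R = [[0, 0, 1], [1, 0, 3], [0, 1, -3]].

Note the characteristic polynomial does not split into linear factors over ℚ, so A has no Jordan form over ℚ; the rational canonical form exists over any field.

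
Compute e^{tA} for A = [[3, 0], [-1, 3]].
A has Jordan form J = [[3, 1], [0, 3]] with A = PJP^{-1}, so e^{tA} = P e^{tJ} P^{-1}.

For a Jordan block J_k(λ), e^{tJ_k(λ)} = e^{λt} · (I + tN + t^2 N^2/2! + ... + t^{k-1} N^{k-1}/(k-1)!) where N is the nilpotent superdiagonal part.

Assembling the blocks and conjugating back gives the entries of e^{tA} as shown above.

e^{tA} = [[e^{3*t}, 0], [-t*e^{3*t}, e^{3*t}]]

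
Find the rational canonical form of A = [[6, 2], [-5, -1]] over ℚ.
The invariant factors of A (the non-unit diagonal entries of the Smith normal form of xI - A over ℚ[x]) are (x - 4)(x - 1), each dividing the next. The characteristic polynomial is their product, (x - 4)(x - 1).

The rational canonical form is the block-diagonal matrix of companion matrices C(f_i):
R = [[0, -4], [1, 5]].

R = [[0, -4], [1, 5]]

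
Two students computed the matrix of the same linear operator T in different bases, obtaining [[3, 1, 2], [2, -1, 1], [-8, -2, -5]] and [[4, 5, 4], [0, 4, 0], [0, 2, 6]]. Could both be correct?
No.

trace(A) = -3 but trace(B) = 14. The trace is a similarity invariant, so A and B are not similar.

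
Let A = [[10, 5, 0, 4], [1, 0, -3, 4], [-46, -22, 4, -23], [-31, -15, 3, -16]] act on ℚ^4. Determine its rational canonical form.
The invariant factors of A (the non-unit diagonal entries of the Smith normal form of xI - A over ℚ[x]) are x(x - 1)(x^2 + 3x + 1), each dividing the next. The characteristic polynomial is their product, x(x - 1)(x^2 + 3x + 1).

The rational canonical form is the block-diagonal matrix of companion matrices C(f_i):
R = [[0, 0, 0, 0], [1, 0, 0, 1], [0, 1, 0, 2], [0, 0, 1, -2]].

Note the characteristic polynomial does not split into linear factors over ℚ, so A has no Jordan form over ℚ; the rational canonical form exists over any field.

R = [[0, 0, 0, 0], [1, 0, 0, 1], [0, 1, 0, 2], [0, 0, 1, -2]]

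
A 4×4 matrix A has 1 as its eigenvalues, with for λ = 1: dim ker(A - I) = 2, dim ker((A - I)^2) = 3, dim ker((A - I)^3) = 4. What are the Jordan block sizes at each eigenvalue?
Jordan blocks: (1, 3), (1, 1)

λ = 1: successive nullity increments [2, 1, 1] count blocks of size ≥ k; block sizes are [3, 1].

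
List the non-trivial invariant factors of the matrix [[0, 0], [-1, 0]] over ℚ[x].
x^2

The Jordan structure of A has elementary divisors x^2. Arranging the block sizes at each eigenvalue in decreasing order and taking row products gives the invariant factors.

Invariant factors (smallest first, each dividing the next): x^2.

Check: the last factor x^2 is the minimal polynomial, and the product x^2 is the characteristic polynomial.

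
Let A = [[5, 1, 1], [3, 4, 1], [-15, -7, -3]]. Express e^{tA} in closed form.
e^{tA} = [[(-3*t^2 + 6*t + 2)*e^{2*t}/2, t*(1 - t)*e^{2*t}, t*(2 - t)*e^{2*t}/2], [3*t*e^{2*t}, (2*t + 1)*e^{2*t}, t*e^{2*t}], [3*t*(3*t - 10)*e^{2*t}/2, t*(3*t - 7)*e^{2*t}, (3*t^2 - 10*t + 2)*e^{2*t}/2]]

A has Jordan form J = [[2, 1, 0], [0, 2, 1], [0, 0, 2]] with A = PJP^{-1}, so e^{tA} = P e^{tJ} P^{-1}.

For a Jordan block J_k(λ), e^{tJ_k(λ)} = e^{λt} · (I + tN + t^2 N^2/2! + ... + t^{k-1} N^{k-1}/(k-1)!) where N is the nilpotent superdiagonal part.

Assembling the blocks and conjugating back gives the entries of e^{tA} as shown above.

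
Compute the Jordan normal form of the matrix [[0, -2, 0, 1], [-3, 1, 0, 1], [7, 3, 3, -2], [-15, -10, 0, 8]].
The characteristic polynomial is det(xI - A) = (x - 3)^4, so the eigenvalues are 3 (algebraic multiplicity 4).

For λ = 3: rank(A - 3I) = 2, rank((A - 3I)^2) = 0. The eigenspace has dimension 4 - 2 = 2, so there are 2 Jordan blocks; the rank sequence gives block sizes [2, 2].

Assembling the blocks gives the Jordan form J above.

J = [[3, 1, 0, 0], [0, 3, 0, 0], [0, 0, 3, 1], [0, 0, 0, 3]]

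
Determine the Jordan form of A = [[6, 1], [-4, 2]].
The characteristic polynomial is det(xI - A) = (x - 4)^2, so the eigenvalues are 4 (algebraic multiplicity 2).

For λ = 4: rank(A - 4I) = 1, rank((A - 4I)^2) = 0. The eigenspace has dimension 2 - 1 = 1, so there is 1 Jordan block; the rank sequence gives block sizes [2].

Assembling the blocks gives the Jordan form J above.

J = [[4, 1], [0, 4]]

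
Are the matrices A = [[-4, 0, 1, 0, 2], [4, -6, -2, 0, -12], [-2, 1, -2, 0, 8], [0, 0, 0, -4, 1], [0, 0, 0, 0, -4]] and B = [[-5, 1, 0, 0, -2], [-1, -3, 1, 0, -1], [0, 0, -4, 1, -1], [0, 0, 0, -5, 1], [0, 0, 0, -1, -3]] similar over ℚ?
Two matrices over a field are similar if and only if they have the same invariant factors.

Both A and B have characteristic polynomial (x + 4)^5 and minimal polynomial (x + 4)^3. Computing further, both have invariant factors (x + 4)^2, (x + 4)^3. Hence A and B are similar.

Yes.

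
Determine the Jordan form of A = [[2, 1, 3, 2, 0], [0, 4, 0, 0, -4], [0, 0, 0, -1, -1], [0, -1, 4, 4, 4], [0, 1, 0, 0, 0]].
The characteristic polynomial is det(xI - A) = (x - 2)^5, so the eigenvalues are 2 (algebraic multiplicity 5).

For λ = 2: rank(A - 2I) = 3, rank((A - 2I)^2) = 1, rank((A - 2I)^3) = 0. The eigenspace has dimension 5 - 3 = 2, so there are 2 Jordan blocks; the rank sequence gives block sizes [3, 2].

Assembling the blocks gives the Jordan form J above.

J = [[2, 1, 0, 0, 0], [0, 2, 1, 0, 0], [0, 0, 2, 0, 0], [0, 0, 0, 2, 1], [0, 0, 0, 0, 2]]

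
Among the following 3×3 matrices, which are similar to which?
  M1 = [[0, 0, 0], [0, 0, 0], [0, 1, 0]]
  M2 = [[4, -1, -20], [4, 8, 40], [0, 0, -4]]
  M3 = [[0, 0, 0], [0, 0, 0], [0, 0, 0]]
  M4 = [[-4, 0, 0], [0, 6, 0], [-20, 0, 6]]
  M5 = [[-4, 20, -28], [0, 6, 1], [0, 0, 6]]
Characteristic polynomials: χ_{M1} = x^3, χ_{M2} = (x - 6)^2(x + 4), χ_{M3} = x^3, χ_{M4} = (x - 6)^2(x + 4), χ_{M5} = (x - 6)^2(x + 4).

{M1}: invariant factors x, x^2.

{M2, M5}: invariant factors (x - 6)^2(x + 4).

{M3}: invariant factors x, x, x.

{M4}: invariant factors x - 6, (x - 6)(x + 4).

Matrices are similar if and only if their invariant-factor lists agree; the partition into similarity classes is {M1}, {M2, M5}, {M3}, {M4}.

4 classes: {M1}, {M2, M5}, {M3}, {M4}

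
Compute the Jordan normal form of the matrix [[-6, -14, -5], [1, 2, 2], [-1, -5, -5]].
J = [[-3, 1, 0], [0, -3, 1], [0, 0, -3]]

The characteristic polynomial is det(xI - A) = (x + 3)^3, so the eigenvalues are -3 (algebraic multiplicity 3).

For λ = -3: rank(A + 3I) = 2, rank((A + 3I)^2) = 1, rank((A + 3I)^3) = 0. The eigenspace has dimension 3 - 2 = 1, so there is 1 Jordan block; the rank sequence gives block sizes [3].

Assembling the blocks gives the Jordan form J above.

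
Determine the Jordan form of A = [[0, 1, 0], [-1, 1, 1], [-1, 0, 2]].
J = [[1, 1, 0], [0, 1, 1], [0, 0, 1]]

The characteristic polynomial is det(xI - A) = (x - 1)^3, so the eigenvalues are 1 (algebraic multiplicity 3).

For λ = 1: rank(A - I) = 2, rank((A - I)^2) = 1, rank((A - I)^3) = 0. The eigenspace has dimension 3 - 2 = 1, so there is 1 Jordan block; the rank sequence gives block sizes [3].

Assembling the blocks gives the Jordan form J above.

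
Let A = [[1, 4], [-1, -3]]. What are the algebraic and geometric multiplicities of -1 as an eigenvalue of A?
The characteristic polynomial is (x + 1)^2, so the factor x + 1 appears with exponent 2: the algebraic multiplicity is 2.

rank(A + I) = 1, so the eigenspace has dimension 2 - 1 = 1: the geometric multiplicity is 1.

Since 1 < 2, A is not diagonalizable.

algebraic multiplicity 2, geometric multiplicity 1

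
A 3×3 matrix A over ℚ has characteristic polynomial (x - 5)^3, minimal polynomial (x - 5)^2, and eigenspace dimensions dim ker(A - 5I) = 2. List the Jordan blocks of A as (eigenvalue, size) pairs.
Jordan blocks: (5, 2), (5, 1)

λ = 5: algebraic multiplicity 3 (exponent in χ_A), largest block size 2 (exponent in m_A), 2 blocks (geometric multiplicity). These force block sizes [2, 1].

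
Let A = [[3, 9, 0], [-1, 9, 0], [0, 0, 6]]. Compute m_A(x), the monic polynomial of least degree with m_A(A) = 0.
m_A(x) = (x - 6)^2

The characteristic polynomial factors as (x - 6)^3. The minimal polynomial is ∏(x - λ)^{k_λ} where k_λ is the size of the largest Jordan block at λ.

For λ = 6: rank(A - 6I) = 1, and the largest Jordan block has size 2 (the smallest k with rank((A - 6I)^k) = rank((A - 6I)^(k+1))).

So m_A(x) = (x - 6)^2.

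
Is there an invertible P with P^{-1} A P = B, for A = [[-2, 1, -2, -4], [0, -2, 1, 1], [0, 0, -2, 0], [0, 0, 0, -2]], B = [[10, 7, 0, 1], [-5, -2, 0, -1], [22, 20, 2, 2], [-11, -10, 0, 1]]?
No.

trace(A) = -8 but trace(B) = 11. The trace is a similarity invariant, so A and B are not similar.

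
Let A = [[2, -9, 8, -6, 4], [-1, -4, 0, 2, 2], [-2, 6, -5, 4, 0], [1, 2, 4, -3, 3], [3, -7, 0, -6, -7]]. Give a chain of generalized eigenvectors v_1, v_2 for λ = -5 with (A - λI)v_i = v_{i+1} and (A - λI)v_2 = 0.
v_1 = [[2, 1, -1, 0, 0]]^T, v_2 = [[-3, -1, 2, 0, -1]]^T

We seek v_1 ∈ ker((A + 5I)^2) \ ker(A + 5I), then set v_{i+1} = (A + 5I) v_i.

One such chain is v_1 = [[2, 1, -1, 0, 0]]^T, v_2 = [[-3, -1, 2, 0, -1]]^T. Check: (A + 5I) v_2 = [[0, 0, 0, 0, 0]]^T = 0.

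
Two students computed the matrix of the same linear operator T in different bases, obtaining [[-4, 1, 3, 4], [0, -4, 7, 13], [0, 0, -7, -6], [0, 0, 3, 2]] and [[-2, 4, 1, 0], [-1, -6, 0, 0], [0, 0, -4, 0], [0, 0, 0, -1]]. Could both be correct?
Two matrices over a field are similar if and only if they have the same invariant factors.

Both A and B have characteristic polynomial (x + 1)(x + 4)^3 and minimal polynomial (x + 1)(x + 4)^3. Computing further, both have invariant factors (x + 1)(x + 4)^3. Hence A and B are similar.

Yes.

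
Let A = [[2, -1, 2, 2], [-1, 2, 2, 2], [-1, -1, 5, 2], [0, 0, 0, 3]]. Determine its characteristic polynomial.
xI - A = [[x - 2, 1, -2, -2], [1, x - 2, -2, -2], [1, 1, x - 5, -2], [0, 0, 0, x - 3]].

Expanding det(xI - A) along the first row:
det(xI - A) = + (x - 2)·det([[x - 2, -2, -2], [1, x - 5, -2], [0, 0, x - 3]]) - (1)·det([[1, -2, -2], [1, x - 5, -2], [0, 0, x - 3]]) + (-2)·det([[1, x - 2, -2], [1, 1, -2], [0, 0, x - 3]]) - (-2)·det([[1, x - 2, -2], [1, 1, x - 5], [0, 0, 0]]).

Evaluating gives χ_A(x) = x^4 - 12x^3 + 54x^2 - 108x + 81 = (x - 3)^4.

χ_A(x) = (x - 3)^4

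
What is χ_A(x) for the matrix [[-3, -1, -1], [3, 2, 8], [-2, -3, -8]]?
χ_A(x) = (x + 3)^3

xI - A = [[x + 3, 1, 1], [-3, x - 2, -8], [2, 3, x + 8]].

Expanding det(xI - A) along the first row:
det(xI - A) = + (x + 3)·det([[x - 2, -8], [3, x + 8]]) - (1)·det([[-3, -8], [2, x + 8]]) + (1)·det([[-3, x - 2], [2, 3]]).

Evaluating gives χ_A(x) = x^3 + 9x^2 + 27x + 27 = (x + 3)^3.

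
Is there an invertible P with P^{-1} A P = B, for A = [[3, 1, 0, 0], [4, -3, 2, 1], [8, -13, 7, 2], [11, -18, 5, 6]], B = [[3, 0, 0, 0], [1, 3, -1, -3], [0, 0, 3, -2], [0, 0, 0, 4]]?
No.

Both have characteristic polynomial (x - 4)(x - 3)^3, but the minimal polynomial of A is (x - 4)(x - 3)^3 while the minimal polynomial of B is (x - 4)(x - 3)^2. The minimal polynomial is a similarity invariant, so A and B are not similar.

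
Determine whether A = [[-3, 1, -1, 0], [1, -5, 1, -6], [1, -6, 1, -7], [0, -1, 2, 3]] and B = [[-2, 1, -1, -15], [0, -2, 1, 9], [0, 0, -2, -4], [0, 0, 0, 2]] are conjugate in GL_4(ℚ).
Yes.

Two matrices over a field are similar if and only if they have the same invariant factors.

Both A and B have characteristic polynomial (x - 2)(x + 2)^3 and minimal polynomial (x - 2)(x + 2)^3. Computing further, both have invariant factors (x - 2)(x + 2)^3. Hence A and B are similar.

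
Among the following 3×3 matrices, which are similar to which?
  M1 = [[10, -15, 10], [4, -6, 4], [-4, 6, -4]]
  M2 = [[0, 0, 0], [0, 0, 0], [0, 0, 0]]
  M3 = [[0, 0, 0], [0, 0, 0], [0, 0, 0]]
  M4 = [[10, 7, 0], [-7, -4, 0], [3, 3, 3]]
Characteristic polynomials: χ_{M1} = x^3, χ_{M2} = x^3, χ_{M3} = x^3, χ_{M4} = (x - 3)^3.

{M1}: invariant factors x, x^2.

{M2, M3}: invariant factors x, x, x.

{M4}: invariant factors x - 3, (x - 3)^2.

Matrices are similar if and only if their invariant-factor lists agree; the partition into similarity classes is {M1}, {M2, M3}, {M4}.

3 classes: {M1}, {M2, M3}, {M4}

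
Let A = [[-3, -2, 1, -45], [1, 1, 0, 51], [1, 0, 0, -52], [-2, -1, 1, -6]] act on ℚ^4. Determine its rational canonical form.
R = [[0, 0, 0, -12], [1, 0, 0, -28], [0, 1, 0, -23], [0, 0, 1, -8]]

The invariant factors of A (the non-unit diagonal entries of the Smith normal form of xI - A over ℚ[x]) are (x + 1)(x + 2)^2(x + 3), each dividing the next. The characteristic polynomial is their product, (x + 1)(x + 2)^2(x + 3).

The rational canonical form is the block-diagonal matrix of companion matrices C(f_i):
R = [[0, 0, 0, -12], [1, 0, 0, -28], [0, 1, 0, -23], [0, 0, 1, -8]].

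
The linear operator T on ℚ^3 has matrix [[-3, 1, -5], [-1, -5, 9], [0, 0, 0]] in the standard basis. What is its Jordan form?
J = [[-4, 1, 0], [0, -4, 0], [0, 0, 0]]

The characteristic polynomial is det(xI - A) = x(x + 4)^2, so the eigenvalues are -4 (algebraic multiplicity 2), 0 (algebraic multiplicity 1).

For λ = -4: rank(A + 4I) = 2, rank((A + 4I)^2) = 1. The eigenspace has dimension 3 - 2 = 1, so there is 1 Jordan block; the rank sequence gives block sizes [2].

For λ = 0: algebraic multiplicity 1 gives one 1×1 block.

Assembling the blocks gives the Jordan form J above.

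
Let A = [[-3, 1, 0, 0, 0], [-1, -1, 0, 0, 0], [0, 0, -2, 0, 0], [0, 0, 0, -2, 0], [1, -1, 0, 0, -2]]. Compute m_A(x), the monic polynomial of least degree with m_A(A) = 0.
The characteristic polynomial factors as (x + 2)^5. The minimal polynomial is ∏(x - λ)^{k_λ} where k_λ is the size of the largest Jordan block at λ.

For λ = -2: rank(A + 2I) = 1, and the largest Jordan block has size 2 (the smallest k with rank((A + 2I)^k) = rank((A + 2I)^(k+1))).

So m_A(x) = (x + 2)^2.

m_A(x) = (x + 2)^2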